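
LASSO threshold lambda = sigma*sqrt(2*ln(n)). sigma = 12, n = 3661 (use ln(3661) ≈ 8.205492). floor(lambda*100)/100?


ln(3661) ≈ 8.205492.
2*ln(n) ≈ 16.410984.
sqrt(2*ln(n)) ≈ sqrt(16.410984) ≈ 4.051047.
lambda ≈ 12*4.051047 = 48.612564.
floor(lambda*100)/100 = 48.61.

48.61


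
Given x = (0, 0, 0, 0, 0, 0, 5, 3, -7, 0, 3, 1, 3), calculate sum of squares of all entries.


Non-zero entries: [(6, 5), (7, 3), (8, -7), (10, 3), (11, 1), (12, 3)]
Squares: [25, 9, 49, 9, 1, 9]
||x||_2^2 = sum = 102.

102


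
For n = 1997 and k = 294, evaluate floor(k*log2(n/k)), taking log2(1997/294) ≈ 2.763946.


log2(n/k) = log2(1997/294) ≈ 2.763946.
k*log2(n/k) ≈ 294*2.763946 = 812.600124.
floor(812.600124) = 812.

812


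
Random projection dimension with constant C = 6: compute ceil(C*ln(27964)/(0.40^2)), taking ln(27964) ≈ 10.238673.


ln(27964) ≈ 10.238673.
eps^2 = 0.40^2 = 0.16.
C*ln(N)/eps^2 ≈ 6*10.238673/0.16 ≈ 383.9502.
m = ceil(383.9502) = 384.

384


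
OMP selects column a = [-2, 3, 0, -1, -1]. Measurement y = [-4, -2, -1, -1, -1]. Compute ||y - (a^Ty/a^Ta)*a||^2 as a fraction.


a^T a = 15.
a^T y = 4.
coeff = 4/15 = 4/15.
||r||^2 = 329/15.

329/15


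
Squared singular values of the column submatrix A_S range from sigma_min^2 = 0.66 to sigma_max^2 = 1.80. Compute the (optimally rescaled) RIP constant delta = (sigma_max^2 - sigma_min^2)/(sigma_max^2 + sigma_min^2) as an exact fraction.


lambda_max - lambda_min = 1.80 - 0.66 = 1.14.
lambda_max + lambda_min = 1.80 + 0.66 = 2.46.
delta = 1.14/2.46 = 114/246 = 19/41.

19/41


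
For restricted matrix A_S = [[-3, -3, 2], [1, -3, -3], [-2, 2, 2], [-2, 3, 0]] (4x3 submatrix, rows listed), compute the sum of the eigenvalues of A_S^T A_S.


Sum of eigenvalues of A_S^T A_S = trace(A_S^T A_S) = sum of squared column norms of A_S.
A_S^T A_S diagonal: [18, 31, 17].
trace = 18 + 31 + 17 = 66.

66


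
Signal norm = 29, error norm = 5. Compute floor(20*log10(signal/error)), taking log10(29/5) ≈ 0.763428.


||x||/||e|| = 29/5.
log10(29/5) ≈ 0.763428.
20*log10(||x||/||e||) ≈ 20*0.763428 = 15.26856.
floor(15.26856) = 15.

15


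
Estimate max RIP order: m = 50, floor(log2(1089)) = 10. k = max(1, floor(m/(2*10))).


floor(log2(1089)) = 10.
2*10 = 20.
m/(2*floor(log2(n))) = 50/20 ≈ 2.5.
floor = 2.
k = max(1, 2) = 2.

2


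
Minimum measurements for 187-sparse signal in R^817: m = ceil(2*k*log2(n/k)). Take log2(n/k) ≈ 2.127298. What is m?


log2(n/k) = log2(817/187) ≈ 2.127298.
2*k*log2(n/k) ≈ 2*187*2.127298 = 795.609452.
m = ceil(795.609452) = 796.

796


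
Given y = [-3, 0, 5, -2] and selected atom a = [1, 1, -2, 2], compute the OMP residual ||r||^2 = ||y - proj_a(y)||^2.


a^T a = 10.
a^T y = -17.
coeff = -17/10 = -17/10.
||r||^2 = 91/10.

91/10


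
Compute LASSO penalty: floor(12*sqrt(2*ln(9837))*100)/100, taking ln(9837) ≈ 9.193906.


ln(9837) ≈ 9.193906.
2*ln(n) ≈ 18.387812.
sqrt(2*ln(n)) ≈ sqrt(18.387812) ≈ 4.288101.
lambda ≈ 12*4.288101 = 51.457212.
floor(lambda*100)/100 = 51.45.

51.45


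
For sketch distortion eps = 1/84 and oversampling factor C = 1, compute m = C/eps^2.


1/eps = 84.
(1/eps)^2 = 7056.
m = 1*7056 = 7056.

7056


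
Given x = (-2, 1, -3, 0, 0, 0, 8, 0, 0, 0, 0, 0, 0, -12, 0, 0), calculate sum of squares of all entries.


Non-zero entries: [(0, -2), (1, 1), (2, -3), (6, 8), (13, -12)]
Squares: [4, 1, 9, 64, 144]
||x||_2^2 = sum = 222.

222


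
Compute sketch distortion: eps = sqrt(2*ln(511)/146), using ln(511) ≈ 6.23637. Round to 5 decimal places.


ln(511) ≈ 6.23637.
2*ln(N)/m ≈ 2*6.23637/146 ≈ 0.08542973.
eps = sqrt(0.08542973) ≈ 0.2922836 ≈ 0.29228.

0.29228


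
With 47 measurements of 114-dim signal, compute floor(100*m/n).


100*m/n = 100*47/114 ≈ 41.2281.
floor = 41.

41


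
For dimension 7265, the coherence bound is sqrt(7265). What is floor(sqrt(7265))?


85^2 = 7225 <= 7265 < 7396 = 86^2, so 85 <= sqrt(7265) < 86.
floor(sqrt(7265)) = 85.

85


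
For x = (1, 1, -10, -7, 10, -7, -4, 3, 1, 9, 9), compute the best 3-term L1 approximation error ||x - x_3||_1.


Sorted |x_i| descending: [10, 10, 9, 9, 7, 7, 4, 3, 1, 1, 1]
Keep top 3: [10, 10, 9]
Tail entries: [9, 7, 7, 4, 3, 1, 1, 1]
L1 error = sum of tail = 33.

33


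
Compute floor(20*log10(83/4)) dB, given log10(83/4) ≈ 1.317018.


||x||/||e|| = 83/4.
log10(83/4) ≈ 1.317018.
20*log10(||x||/||e||) ≈ 20*1.317018 = 26.34036.
floor(26.34036) = 26.

26


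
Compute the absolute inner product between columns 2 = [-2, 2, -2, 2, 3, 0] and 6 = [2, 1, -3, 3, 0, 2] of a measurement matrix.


Inner product: -2*2 + 2*1 + -2*-3 + 2*3 + 3*0 + 0*2
Products: [-4, 2, 6, 6, 0, 0]
Sum = 10.
|dot| = 10.

10


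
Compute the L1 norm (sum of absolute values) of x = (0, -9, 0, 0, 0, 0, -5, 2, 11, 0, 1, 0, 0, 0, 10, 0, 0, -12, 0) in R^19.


Non-zero entries: [(1, -9), (6, -5), (7, 2), (8, 11), (10, 1), (14, 10), (17, -12)]
Absolute values: [9, 5, 2, 11, 1, 10, 12]
||x||_1 = sum = 50.

50


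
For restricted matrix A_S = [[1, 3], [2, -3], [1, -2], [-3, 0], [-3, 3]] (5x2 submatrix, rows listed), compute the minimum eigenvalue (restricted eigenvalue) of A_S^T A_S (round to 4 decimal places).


A_S^T A_S = [[24, -14], [-14, 31]].
trace = 55.
det = 548.
disc = trace^2 - 4*det = 3025 - 4*548 = 833.
sqrt(833) ≈ 28.861739.
lam_min = (55 - sqrt(833))/2 ≈ (55 - 28.861739)/2 = 13.0691305 ≈ 13.0691.

13.0691


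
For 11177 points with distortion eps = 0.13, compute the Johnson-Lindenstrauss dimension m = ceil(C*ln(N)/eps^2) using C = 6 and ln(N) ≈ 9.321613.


ln(11177) ≈ 9.321613.
eps^2 = 0.13^2 = 0.0169.
C*ln(N)/eps^2 ≈ 6*9.321613/0.0169 ≈ 3309.4484.
m = ceil(3309.4484) = 3310.

3310


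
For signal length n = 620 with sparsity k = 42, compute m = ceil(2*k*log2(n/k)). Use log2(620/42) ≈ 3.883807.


log2(n/k) = log2(620/42) ≈ 3.883807.
2*k*log2(n/k) ≈ 2*42*3.883807 = 326.239788.
m = ceil(326.239788) = 327.

327


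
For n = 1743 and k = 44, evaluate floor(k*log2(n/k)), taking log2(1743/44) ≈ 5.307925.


log2(n/k) = log2(1743/44) ≈ 5.307925.
k*log2(n/k) ≈ 44*5.307925 = 233.5487.
floor(233.5487) = 233.

233


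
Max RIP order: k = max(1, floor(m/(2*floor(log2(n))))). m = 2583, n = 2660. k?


floor(log2(2660)) = 11.
2*11 = 22.
m/(2*floor(log2(n))) = 2583/22 ≈ 117.4091.
floor = 117.
k = max(1, 117) = 117.

117


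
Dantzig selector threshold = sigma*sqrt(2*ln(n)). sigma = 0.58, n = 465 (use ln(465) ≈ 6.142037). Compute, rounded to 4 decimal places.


ln(465) ≈ 6.142037.
2*ln(n) ≈ 12.284074.
sqrt(2*ln(n)) ≈ sqrt(12.284074) ≈ 3.504864.
threshold ≈ 0.58*3.504864 = 2.03282112 ≈ 2.0328.

2.0328


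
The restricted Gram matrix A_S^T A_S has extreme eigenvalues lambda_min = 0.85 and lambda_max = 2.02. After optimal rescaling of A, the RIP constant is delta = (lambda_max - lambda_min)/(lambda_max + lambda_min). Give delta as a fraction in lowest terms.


lambda_max - lambda_min = 2.02 - 0.85 = 1.17.
lambda_max + lambda_min = 2.02 + 0.85 = 2.87.
delta = 1.17/2.87 = 117/287.

117/287


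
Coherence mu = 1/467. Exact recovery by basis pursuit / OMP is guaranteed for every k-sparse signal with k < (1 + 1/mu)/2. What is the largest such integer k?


1/mu = 467.
1 + 1/mu = 468.
(1 + 1/mu)/2 = 234 is an integer and the inequality is strict, so k_max = 234 - 1 = 233.

233


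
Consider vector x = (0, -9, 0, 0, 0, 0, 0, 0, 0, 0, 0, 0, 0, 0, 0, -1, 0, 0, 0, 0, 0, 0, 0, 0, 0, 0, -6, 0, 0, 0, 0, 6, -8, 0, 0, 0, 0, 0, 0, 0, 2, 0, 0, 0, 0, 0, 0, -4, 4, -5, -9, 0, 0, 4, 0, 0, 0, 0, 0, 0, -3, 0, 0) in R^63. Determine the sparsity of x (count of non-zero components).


Non-zero positions: [1, 15, 26, 31, 32, 40, 47, 48, 49, 50, 53, 60].
Sparsity = 12.

12


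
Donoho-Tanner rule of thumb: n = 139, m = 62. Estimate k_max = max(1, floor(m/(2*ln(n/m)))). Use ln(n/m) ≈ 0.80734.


n/m = 139/62.
ln(n/m) ≈ 0.80734.
2*ln(n/m) ≈ 1.61468.
m/(2*ln(n/m)) ≈ 62/1.61468 ≈ 38.3977.
floor = 38.
k_max = max(1, 38) = 38.

38


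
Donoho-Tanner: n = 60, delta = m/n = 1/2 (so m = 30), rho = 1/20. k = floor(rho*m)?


m = 1/2*60 = 30.
rho = 1/20.
rho*m = 1/20*30 = 1.5.
k = floor(1.5) = 1.

1


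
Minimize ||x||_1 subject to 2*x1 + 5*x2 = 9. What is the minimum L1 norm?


Axis intercepts:
  x1 = 9/2, x2 = 0: L1 = 9/2
  x1 = 0, x2 = 9/5: L1 = 9/5
x* = (0, 9/5)
||x*||_1 = 9/5.

9/5


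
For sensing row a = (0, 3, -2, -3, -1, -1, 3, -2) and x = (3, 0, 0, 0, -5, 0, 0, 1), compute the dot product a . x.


Non-zero terms: ['0*3', '-1*-5', '-2*1']
Products: [0, 5, -2]
y = sum = 3.

3


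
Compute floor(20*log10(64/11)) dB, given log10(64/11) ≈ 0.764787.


||x||/||e|| = 64/11.
log10(64/11) ≈ 0.764787.
20*log10(||x||/||e||) ≈ 20*0.764787 = 15.29574.
floor(15.29574) = 15.

15


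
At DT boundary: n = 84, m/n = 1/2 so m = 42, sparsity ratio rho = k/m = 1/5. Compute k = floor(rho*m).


m = 1/2*84 = 42.
rho = 1/5.
rho*m = 1/5*42 = 8.4.
k = floor(8.4) = 8.

8


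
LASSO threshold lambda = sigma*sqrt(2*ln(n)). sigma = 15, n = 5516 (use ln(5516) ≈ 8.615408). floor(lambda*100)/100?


ln(5516) ≈ 8.615408.
2*ln(n) ≈ 17.230816.
sqrt(2*ln(n)) ≈ sqrt(17.230816) ≈ 4.151002.
lambda ≈ 15*4.151002 = 62.26503.
floor(lambda*100)/100 = 62.26.

62.26


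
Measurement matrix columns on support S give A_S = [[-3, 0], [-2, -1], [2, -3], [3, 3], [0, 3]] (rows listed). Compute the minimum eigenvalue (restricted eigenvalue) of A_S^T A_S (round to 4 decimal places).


A_S^T A_S = [[26, 5], [5, 28]].
trace = 54.
det = 703.
disc = trace^2 - 4*det = 2916 - 4*703 = 104.
sqrt(104) ≈ 10.198039.
lam_min = (54 - sqrt(104))/2 ≈ (54 - 10.198039)/2 = 21.9009805 ≈ 21.9010.

21.9010


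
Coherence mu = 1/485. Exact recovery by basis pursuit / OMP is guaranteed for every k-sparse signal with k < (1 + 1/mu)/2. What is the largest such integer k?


1/mu = 485.
1 + 1/mu = 486.
(1 + 1/mu)/2 = 243 is an integer and the inequality is strict, so k_max = 243 - 1 = 242.

242


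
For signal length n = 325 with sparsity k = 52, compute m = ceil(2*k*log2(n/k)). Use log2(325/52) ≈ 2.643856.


log2(n/k) = log2(325/52) ≈ 2.643856.
2*k*log2(n/k) ≈ 2*52*2.643856 = 274.961024.
m = ceil(274.961024) = 275.

275


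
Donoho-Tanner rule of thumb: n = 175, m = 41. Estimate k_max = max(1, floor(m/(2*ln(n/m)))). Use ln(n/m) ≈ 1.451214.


n/m = 175/41.
ln(n/m) ≈ 1.451214.
2*ln(n/m) ≈ 2.902428.
m/(2*ln(n/m)) ≈ 41/2.902428 ≈ 14.1261.
floor = 14.
k_max = max(1, 14) = 14.

14


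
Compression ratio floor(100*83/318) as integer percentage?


100*m/n = 100*83/318 ≈ 26.1006.
floor = 26.

26


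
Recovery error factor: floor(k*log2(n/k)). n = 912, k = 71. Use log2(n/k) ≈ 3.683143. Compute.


log2(n/k) = log2(912/71) ≈ 3.683143.
k*log2(n/k) ≈ 71*3.683143 = 261.503153.
floor(261.503153) = 261.

261


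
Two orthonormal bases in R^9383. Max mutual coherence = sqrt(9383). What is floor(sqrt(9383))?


96^2 = 9216 <= 9383 < 9409 = 97^2, so 96 <= sqrt(9383) < 97.
floor(sqrt(9383)) = 96.

96


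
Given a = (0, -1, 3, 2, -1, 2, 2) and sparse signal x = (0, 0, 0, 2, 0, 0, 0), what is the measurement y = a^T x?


Non-zero terms: ['2*2']
Products: [4]
y = sum = 4.

4


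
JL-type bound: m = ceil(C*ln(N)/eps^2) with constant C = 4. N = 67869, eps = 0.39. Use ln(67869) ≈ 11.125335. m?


ln(67869) ≈ 11.125335.
eps^2 = 0.39^2 = 0.1521.
C*ln(N)/eps^2 ≈ 4*11.125335/0.1521 ≈ 292.5795.
m = ceil(292.5795) = 293.

293


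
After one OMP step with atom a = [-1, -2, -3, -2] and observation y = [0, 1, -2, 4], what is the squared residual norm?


a^T a = 18.
a^T y = -4.
coeff = -4/18 = -2/9.
||r||^2 = 181/9.

181/9


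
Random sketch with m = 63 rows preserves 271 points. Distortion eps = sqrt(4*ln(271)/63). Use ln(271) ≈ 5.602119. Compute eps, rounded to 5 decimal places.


ln(271) ≈ 5.602119.
4*ln(N)/m ≈ 4*5.602119/63 ≈ 0.3556901.
eps = sqrt(0.3556901) ≈ 0.5963976 ≈ 0.59640.

0.59640


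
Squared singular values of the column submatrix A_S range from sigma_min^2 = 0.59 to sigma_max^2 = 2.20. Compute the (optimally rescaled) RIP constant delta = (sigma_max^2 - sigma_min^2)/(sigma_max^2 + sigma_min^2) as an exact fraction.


lambda_max - lambda_min = 2.20 - 0.59 = 1.61.
lambda_max + lambda_min = 2.20 + 0.59 = 2.79.
delta = 1.61/2.79 = 161/279.

161/279


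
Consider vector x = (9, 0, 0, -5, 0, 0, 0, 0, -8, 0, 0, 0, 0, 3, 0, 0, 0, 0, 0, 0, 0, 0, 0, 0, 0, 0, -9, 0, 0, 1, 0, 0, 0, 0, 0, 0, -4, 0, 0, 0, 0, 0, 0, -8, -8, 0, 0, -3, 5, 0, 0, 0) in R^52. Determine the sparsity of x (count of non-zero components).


Non-zero positions: [0, 3, 8, 13, 26, 29, 36, 43, 44, 47, 48].
Sparsity = 11.

11


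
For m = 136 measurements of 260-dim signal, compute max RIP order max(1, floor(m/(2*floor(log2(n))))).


floor(log2(260)) = 8.
2*8 = 16.
m/(2*floor(log2(n))) = 136/16 ≈ 8.5.
floor = 8.
k = max(1, 8) = 8.

8


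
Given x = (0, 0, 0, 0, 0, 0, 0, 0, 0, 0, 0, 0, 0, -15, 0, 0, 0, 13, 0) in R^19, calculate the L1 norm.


Non-zero entries: [(13, -15), (17, 13)]
Absolute values: [15, 13]
||x||_1 = sum = 28.

28


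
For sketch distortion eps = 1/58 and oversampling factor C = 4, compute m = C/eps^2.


1/eps = 58.
(1/eps)^2 = 3364.
m = 4*3364 = 13456.

13456


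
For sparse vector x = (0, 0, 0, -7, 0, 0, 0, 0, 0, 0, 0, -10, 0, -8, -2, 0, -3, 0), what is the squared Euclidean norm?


Non-zero entries: [(3, -7), (11, -10), (13, -8), (14, -2), (16, -3)]
Squares: [49, 100, 64, 4, 9]
||x||_2^2 = sum = 226.

226


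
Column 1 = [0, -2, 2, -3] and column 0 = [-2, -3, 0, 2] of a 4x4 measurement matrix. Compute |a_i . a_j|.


Inner product: 0*-2 + -2*-3 + 2*0 + -3*2
Products: [0, 6, 0, -6]
Sum = 0.
|dot| = 0.

0


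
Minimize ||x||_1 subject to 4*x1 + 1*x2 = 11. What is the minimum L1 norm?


Axis intercepts:
  x1 = 11/4, x2 = 0: L1 = 11/4
  x1 = 0, x2 = 11: L1 = 11
x* = (11/4, 0)
||x*||_1 = 11/4.

11/4


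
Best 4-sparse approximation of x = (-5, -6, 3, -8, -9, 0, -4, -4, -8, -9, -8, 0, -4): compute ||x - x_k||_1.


Sorted |x_i| descending: [9, 9, 8, 8, 8, 6, 5, 4, 4, 4, 3, 0, 0]
Keep top 4: [9, 9, 8, 8]
Tail entries: [8, 6, 5, 4, 4, 4, 3, 0, 0]
L1 error = sum of tail = 34.

34


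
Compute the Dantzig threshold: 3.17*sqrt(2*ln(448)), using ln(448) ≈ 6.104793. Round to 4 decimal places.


ln(448) ≈ 6.104793.
2*ln(n) ≈ 12.209586.
sqrt(2*ln(n)) ≈ sqrt(12.209586) ≈ 3.494222.
threshold ≈ 3.17*3.494222 = 11.07668374 ≈ 11.0767.

11.0767


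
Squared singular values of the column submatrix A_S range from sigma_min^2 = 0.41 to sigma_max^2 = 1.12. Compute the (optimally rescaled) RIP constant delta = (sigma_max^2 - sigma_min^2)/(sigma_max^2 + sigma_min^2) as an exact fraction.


lambda_max - lambda_min = 1.12 - 0.41 = 0.71.
lambda_max + lambda_min = 1.12 + 0.41 = 1.53.
delta = 0.71/1.53 = 71/153.

71/153


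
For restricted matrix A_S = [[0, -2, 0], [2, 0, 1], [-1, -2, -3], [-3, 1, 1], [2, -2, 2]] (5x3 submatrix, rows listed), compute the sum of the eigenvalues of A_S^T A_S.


Sum of eigenvalues of A_S^T A_S = trace(A_S^T A_S) = sum of squared column norms of A_S.
A_S^T A_S diagonal: [18, 13, 15].
trace = 18 + 13 + 15 = 46.

46


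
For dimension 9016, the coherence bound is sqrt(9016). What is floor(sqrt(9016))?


94^2 = 8836 <= 9016 < 9025 = 95^2, so 94 <= sqrt(9016) < 95.
floor(sqrt(9016)) = 94.

94


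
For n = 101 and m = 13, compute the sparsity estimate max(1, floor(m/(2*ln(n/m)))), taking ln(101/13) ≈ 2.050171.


n/m = 101/13.
ln(n/m) ≈ 2.050171.
2*ln(n/m) ≈ 4.100342.
m/(2*ln(n/m)) ≈ 13/4.100342 ≈ 3.1705.
floor = 3.
k_max = max(1, 3) = 3.

3


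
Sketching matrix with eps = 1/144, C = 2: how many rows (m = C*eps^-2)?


1/eps = 144.
(1/eps)^2 = 20736.
m = 2*20736 = 41472.

41472


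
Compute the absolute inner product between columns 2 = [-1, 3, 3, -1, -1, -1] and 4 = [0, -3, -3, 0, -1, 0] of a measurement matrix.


Inner product: -1*0 + 3*-3 + 3*-3 + -1*0 + -1*-1 + -1*0
Products: [0, -9, -9, 0, 1, 0]
Sum = -17.
|dot| = 17.

17


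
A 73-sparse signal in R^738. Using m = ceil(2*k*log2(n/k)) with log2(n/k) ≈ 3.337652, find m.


log2(n/k) = log2(738/73) ≈ 3.337652.
2*k*log2(n/k) ≈ 2*73*3.337652 = 487.297192.
m = ceil(487.297192) = 488.

488


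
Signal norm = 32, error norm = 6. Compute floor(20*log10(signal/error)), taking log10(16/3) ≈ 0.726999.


||x||/||e|| = 32/6 = 16/3.
log10(16/3) ≈ 0.726999.
20*log10(||x||/||e||) ≈ 20*0.726999 = 14.53998.
floor(14.53998) = 14.

14


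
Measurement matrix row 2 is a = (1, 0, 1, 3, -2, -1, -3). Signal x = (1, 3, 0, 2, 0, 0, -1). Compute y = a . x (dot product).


Non-zero terms: ['1*1', '0*3', '3*2', '-3*-1']
Products: [1, 0, 6, 3]
y = sum = 10.

10


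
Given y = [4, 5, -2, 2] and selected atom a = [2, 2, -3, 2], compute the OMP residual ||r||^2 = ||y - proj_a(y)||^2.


a^T a = 21.
a^T y = 28.
coeff = 28/21 = 4/3.
||r||^2 = 35/3.

35/3


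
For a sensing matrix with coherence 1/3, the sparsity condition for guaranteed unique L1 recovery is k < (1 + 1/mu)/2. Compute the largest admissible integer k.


1/mu = 3.
1 + 1/mu = 4.
(1 + 1/mu)/2 = 2 is an integer and the inequality is strict, so k_max = 2 - 1 = 1.

1


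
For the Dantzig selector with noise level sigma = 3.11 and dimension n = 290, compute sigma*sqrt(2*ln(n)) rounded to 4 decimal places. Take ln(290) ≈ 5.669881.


ln(290) ≈ 5.669881.
2*ln(n) ≈ 11.339762.
sqrt(2*ln(n)) ≈ sqrt(11.339762) ≈ 3.367456.
threshold ≈ 3.11*3.367456 = 10.47278816 ≈ 10.4728.

10.4728


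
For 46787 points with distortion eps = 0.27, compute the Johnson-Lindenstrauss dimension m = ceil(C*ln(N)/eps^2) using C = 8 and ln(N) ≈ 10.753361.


ln(46787) ≈ 10.753361.
eps^2 = 0.27^2 = 0.0729.
C*ln(N)/eps^2 ≈ 8*10.753361/0.0729 ≈ 1180.0671.
m = ceil(1180.0671) = 1181.

1181


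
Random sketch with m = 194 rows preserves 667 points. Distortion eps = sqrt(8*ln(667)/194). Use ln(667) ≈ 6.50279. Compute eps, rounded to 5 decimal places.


ln(667) ≈ 6.50279.
8*ln(N)/m ≈ 8*6.50279/194 ≈ 0.26815629.
eps = sqrt(0.26815629) ≈ 0.5178381 ≈ 0.51784.

0.51784


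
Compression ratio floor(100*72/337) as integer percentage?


100*m/n = 100*72/337 ≈ 21.365.
floor = 21.

21


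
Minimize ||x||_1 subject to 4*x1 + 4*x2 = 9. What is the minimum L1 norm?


Axis intercepts:
  x1 = 9/4, x2 = 0: L1 = 9/4
  x1 = 0, x2 = 9/4: L1 = 9/4
x* = (9/4, 0)
||x*||_1 = 9/4.

9/4


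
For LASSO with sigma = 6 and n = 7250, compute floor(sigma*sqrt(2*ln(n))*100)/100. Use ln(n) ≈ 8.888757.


ln(7250) ≈ 8.888757.
2*ln(n) ≈ 17.777514.
sqrt(2*ln(n)) ≈ sqrt(17.777514) ≈ 4.216339.
lambda ≈ 6*4.216339 = 25.298034.
floor(lambda*100)/100 = 25.29.

25.29


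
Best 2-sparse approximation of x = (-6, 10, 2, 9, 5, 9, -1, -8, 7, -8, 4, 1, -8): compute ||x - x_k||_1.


Sorted |x_i| descending: [10, 9, 9, 8, 8, 8, 7, 6, 5, 4, 2, 1, 1]
Keep top 2: [10, 9]
Tail entries: [9, 8, 8, 8, 7, 6, 5, 4, 2, 1, 1]
L1 error = sum of tail = 59.

59


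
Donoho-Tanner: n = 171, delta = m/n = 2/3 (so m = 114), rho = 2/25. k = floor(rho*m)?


m = 2/3*171 = 114.
rho = 2/25.
rho*m = 2/25*114 = 9.12.
k = floor(9.12) = 9.

9


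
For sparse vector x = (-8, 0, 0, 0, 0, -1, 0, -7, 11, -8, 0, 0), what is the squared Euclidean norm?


Non-zero entries: [(0, -8), (5, -1), (7, -7), (8, 11), (9, -8)]
Squares: [64, 1, 49, 121, 64]
||x||_2^2 = sum = 299.

299


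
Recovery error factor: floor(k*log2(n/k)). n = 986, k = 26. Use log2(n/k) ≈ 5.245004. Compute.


log2(n/k) = log2(986/26) ≈ 5.245004.
k*log2(n/k) ≈ 26*5.245004 = 136.370104.
floor(136.370104) = 136.

136


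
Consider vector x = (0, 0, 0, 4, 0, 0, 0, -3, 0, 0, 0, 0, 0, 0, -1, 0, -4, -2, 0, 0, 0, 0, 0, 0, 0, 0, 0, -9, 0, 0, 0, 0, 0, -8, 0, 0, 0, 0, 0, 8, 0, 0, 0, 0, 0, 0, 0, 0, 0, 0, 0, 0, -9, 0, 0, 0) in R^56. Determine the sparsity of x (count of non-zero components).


Non-zero positions: [3, 7, 14, 16, 17, 27, 33, 39, 52].
Sparsity = 9.

9


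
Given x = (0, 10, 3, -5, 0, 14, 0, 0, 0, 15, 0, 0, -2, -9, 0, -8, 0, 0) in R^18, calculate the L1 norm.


Non-zero entries: [(1, 10), (2, 3), (3, -5), (5, 14), (9, 15), (12, -2), (13, -9), (15, -8)]
Absolute values: [10, 3, 5, 14, 15, 2, 9, 8]
||x||_1 = sum = 66.

66


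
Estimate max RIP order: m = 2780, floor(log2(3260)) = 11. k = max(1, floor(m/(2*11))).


floor(log2(3260)) = 11.
2*11 = 22.
m/(2*floor(log2(n))) = 2780/22 ≈ 126.3636.
floor = 126.
k = max(1, 126) = 126.

126


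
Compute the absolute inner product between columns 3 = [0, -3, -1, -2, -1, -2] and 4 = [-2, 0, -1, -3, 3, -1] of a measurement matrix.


Inner product: 0*-2 + -3*0 + -1*-1 + -2*-3 + -1*3 + -2*-1
Products: [0, 0, 1, 6, -3, 2]
Sum = 6.
|dot| = 6.

6


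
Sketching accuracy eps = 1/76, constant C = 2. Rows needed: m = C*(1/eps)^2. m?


1/eps = 76.
(1/eps)^2 = 5776.
m = 2*5776 = 11552.

11552


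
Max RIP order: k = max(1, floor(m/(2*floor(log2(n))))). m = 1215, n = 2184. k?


floor(log2(2184)) = 11.
2*11 = 22.
m/(2*floor(log2(n))) = 1215/22 ≈ 55.2273.
floor = 55.
k = max(1, 55) = 55.

55


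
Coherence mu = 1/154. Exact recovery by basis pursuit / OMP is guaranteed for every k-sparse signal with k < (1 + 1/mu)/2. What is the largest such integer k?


1/mu = 154.
1 + 1/mu = 155.
(1 + 1/mu)/2 = 77.5 is not an integer, so k_max = floor(77.5) = 77.

77


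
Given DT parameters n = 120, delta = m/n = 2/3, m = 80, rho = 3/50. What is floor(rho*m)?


m = 2/3*120 = 80.
rho = 3/50.
rho*m = 3/50*80 = 4.8.
k = floor(4.8) = 4.

4


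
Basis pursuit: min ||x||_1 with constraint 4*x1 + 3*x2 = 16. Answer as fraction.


Axis intercepts:
  x1 = 4, x2 = 0: L1 = 4
  x1 = 0, x2 = 16/3: L1 = 16/3
x* = (4, 0)
||x*||_1 = 4.

4


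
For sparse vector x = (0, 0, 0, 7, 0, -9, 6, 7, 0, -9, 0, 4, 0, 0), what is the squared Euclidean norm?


Non-zero entries: [(3, 7), (5, -9), (6, 6), (7, 7), (9, -9), (11, 4)]
Squares: [49, 81, 36, 49, 81, 16]
||x||_2^2 = sum = 312.

312


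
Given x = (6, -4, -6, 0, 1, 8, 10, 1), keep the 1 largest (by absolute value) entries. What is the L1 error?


Sorted |x_i| descending: [10, 8, 6, 6, 4, 1, 1, 0]
Keep top 1: [10]
Tail entries: [8, 6, 6, 4, 1, 1, 0]
L1 error = sum of tail = 26.

26


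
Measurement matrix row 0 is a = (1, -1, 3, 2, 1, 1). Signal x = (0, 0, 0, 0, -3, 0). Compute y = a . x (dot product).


Non-zero terms: ['1*-3']
Products: [-3]
y = sum = -3.

-3


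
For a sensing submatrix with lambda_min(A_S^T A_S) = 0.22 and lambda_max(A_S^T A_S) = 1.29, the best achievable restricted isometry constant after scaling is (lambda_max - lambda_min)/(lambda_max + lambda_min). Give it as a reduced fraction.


lambda_max - lambda_min = 1.29 - 0.22 = 1.07.
lambda_max + lambda_min = 1.29 + 0.22 = 1.51.
delta = 1.07/1.51 = 107/151.

107/151


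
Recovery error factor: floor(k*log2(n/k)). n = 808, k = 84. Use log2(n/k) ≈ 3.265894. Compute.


log2(n/k) = log2(808/84) ≈ 3.265894.
k*log2(n/k) ≈ 84*3.265894 = 274.335096.
floor(274.335096) = 274.

274


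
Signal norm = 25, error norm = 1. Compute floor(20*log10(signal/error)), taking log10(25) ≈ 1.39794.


||x||/||e|| = 25/1 = 25.
log10(25) ≈ 1.39794.
20*log10(||x||/||e||) ≈ 20*1.39794 = 27.9588.
floor(27.9588) = 27.

27


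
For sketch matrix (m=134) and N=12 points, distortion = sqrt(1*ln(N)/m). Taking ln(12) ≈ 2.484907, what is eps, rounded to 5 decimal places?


ln(12) ≈ 2.484907.
1*ln(N)/m ≈ 1*2.484907/134 ≈ 0.01854408.
eps = sqrt(0.01854408) ≈ 0.1361766 ≈ 0.13618.

0.13618


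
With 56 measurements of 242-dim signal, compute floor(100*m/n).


100*m/n = 100*56/242 ≈ 23.1405.
floor = 23.

23


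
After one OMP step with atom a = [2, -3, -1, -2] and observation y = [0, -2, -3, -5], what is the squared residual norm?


a^T a = 18.
a^T y = 19.
coeff = 19/18 = 19/18.
||r||^2 = 323/18.

323/18


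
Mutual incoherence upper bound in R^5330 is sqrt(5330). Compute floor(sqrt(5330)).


73^2 = 5329 <= 5330 < 5476 = 74^2, so 73 <= sqrt(5330) < 74.
floor(sqrt(5330)) = 73.

73


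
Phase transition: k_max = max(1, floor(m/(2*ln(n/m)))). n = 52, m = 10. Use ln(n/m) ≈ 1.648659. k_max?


n/m = 52/10 = 26/5.
ln(n/m) ≈ 1.648659.
2*ln(n/m) ≈ 3.297318.
m/(2*ln(n/m)) ≈ 10/3.297318 ≈ 3.0328.
floor = 3.
k_max = max(1, 3) = 3.

3


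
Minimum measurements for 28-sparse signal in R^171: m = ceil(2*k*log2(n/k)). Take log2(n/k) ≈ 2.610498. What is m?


log2(n/k) = log2(171/28) ≈ 2.610498.
2*k*log2(n/k) ≈ 2*28*2.610498 = 146.187888.
m = ceil(146.187888) = 147.

147


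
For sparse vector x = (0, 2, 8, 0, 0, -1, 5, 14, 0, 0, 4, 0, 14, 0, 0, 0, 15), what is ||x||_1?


Non-zero entries: [(1, 2), (2, 8), (5, -1), (6, 5), (7, 14), (10, 4), (12, 14), (16, 15)]
Absolute values: [2, 8, 1, 5, 14, 4, 14, 15]
||x||_1 = sum = 63.

63


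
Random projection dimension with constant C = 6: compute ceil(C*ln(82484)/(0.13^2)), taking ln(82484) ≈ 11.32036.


ln(82484) ≈ 11.32036.
eps^2 = 0.13^2 = 0.0169.
C*ln(N)/eps^2 ≈ 6*11.32036/0.0169 ≈ 4019.0627.
m = ceil(4019.0627) = 4020.

4020


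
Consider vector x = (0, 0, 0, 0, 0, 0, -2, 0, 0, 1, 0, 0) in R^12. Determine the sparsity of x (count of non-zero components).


Non-zero positions: [6, 9].
Sparsity = 2.

2


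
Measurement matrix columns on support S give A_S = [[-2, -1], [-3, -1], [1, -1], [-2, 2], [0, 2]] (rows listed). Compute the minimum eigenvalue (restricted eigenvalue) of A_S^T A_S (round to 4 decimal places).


A_S^T A_S = [[18, 0], [0, 11]].
trace = 29.
det = 198.
disc = trace^2 - 4*det = 841 - 4*198 = 49.
sqrt(49) = 7.
lam_min = (29 - 7)/2 = 11 = 11.0000.

11.0000


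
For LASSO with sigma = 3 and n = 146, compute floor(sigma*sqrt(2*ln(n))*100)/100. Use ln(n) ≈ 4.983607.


ln(146) ≈ 4.983607.
2*ln(n) ≈ 9.967214.
sqrt(2*ln(n)) ≈ sqrt(9.967214) ≈ 3.157089.
lambda ≈ 3*3.157089 = 9.471267.
floor(lambda*100)/100 = 9.47.

9.47


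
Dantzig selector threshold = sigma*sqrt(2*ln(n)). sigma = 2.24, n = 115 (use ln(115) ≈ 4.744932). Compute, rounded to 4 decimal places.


ln(115) ≈ 4.744932.
2*ln(n) ≈ 9.489864.
sqrt(2*ln(n)) ≈ sqrt(9.489864) ≈ 3.080562.
threshold ≈ 2.24*3.080562 = 6.90045888 ≈ 6.9005.

6.9005


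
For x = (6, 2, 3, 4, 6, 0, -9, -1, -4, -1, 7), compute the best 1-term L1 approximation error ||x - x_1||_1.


Sorted |x_i| descending: [9, 7, 6, 6, 4, 4, 3, 2, 1, 1, 0]
Keep top 1: [9]
Tail entries: [7, 6, 6, 4, 4, 3, 2, 1, 1, 0]
L1 error = sum of tail = 34.

34


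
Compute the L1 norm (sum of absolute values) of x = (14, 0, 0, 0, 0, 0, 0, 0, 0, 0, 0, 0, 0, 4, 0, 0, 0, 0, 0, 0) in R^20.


Non-zero entries: [(0, 14), (13, 4)]
Absolute values: [14, 4]
||x||_1 = sum = 18.

18


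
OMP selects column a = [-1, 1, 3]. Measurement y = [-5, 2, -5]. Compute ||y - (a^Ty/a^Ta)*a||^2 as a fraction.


a^T a = 11.
a^T y = -8.
coeff = -8/11 = -8/11.
||r||^2 = 530/11.

530/11


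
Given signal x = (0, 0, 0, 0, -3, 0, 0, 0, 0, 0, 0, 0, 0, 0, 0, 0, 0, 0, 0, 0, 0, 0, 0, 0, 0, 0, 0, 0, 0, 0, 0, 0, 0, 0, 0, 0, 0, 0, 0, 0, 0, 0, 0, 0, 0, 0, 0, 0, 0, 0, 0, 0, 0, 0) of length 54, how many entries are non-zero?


Non-zero positions: [4].
Sparsity = 1.

1


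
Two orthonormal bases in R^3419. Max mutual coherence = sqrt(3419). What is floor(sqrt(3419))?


58^2 = 3364 <= 3419 < 3481 = 59^2, so 58 <= sqrt(3419) < 59.
floor(sqrt(3419)) = 58.

58


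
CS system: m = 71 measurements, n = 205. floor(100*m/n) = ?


100*m/n = 100*71/205 ≈ 34.6341.
floor = 34.

34


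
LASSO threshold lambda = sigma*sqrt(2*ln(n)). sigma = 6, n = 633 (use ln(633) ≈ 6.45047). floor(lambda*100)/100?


ln(633) ≈ 6.45047.
2*ln(n) ≈ 12.90094.
sqrt(2*ln(n)) ≈ sqrt(12.90094) ≈ 3.591788.
lambda ≈ 6*3.591788 = 21.550728.
floor(lambda*100)/100 = 21.55.

21.55


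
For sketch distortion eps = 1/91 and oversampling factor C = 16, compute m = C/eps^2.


1/eps = 91.
(1/eps)^2 = 8281.
m = 16*8281 = 132496.

132496


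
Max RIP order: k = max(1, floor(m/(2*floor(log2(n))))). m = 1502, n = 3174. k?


floor(log2(3174)) = 11.
2*11 = 22.
m/(2*floor(log2(n))) = 1502/22 ≈ 68.2727.
floor = 68.
k = max(1, 68) = 68.

68


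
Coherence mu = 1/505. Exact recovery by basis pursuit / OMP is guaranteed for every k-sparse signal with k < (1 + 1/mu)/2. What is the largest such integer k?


1/mu = 505.
1 + 1/mu = 506.
(1 + 1/mu)/2 = 253 is an integer and the inequality is strict, so k_max = 253 - 1 = 252.

252


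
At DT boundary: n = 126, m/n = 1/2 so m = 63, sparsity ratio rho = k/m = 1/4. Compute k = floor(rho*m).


m = 1/2*126 = 63.
rho = 1/4.
rho*m = 1/4*63 = 15.75.
k = floor(15.75) = 15.

15


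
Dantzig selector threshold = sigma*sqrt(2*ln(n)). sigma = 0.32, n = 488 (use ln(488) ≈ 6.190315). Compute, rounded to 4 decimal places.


ln(488) ≈ 6.190315.
2*ln(n) ≈ 12.38063.
sqrt(2*ln(n)) ≈ sqrt(12.38063) ≈ 3.518612.
threshold ≈ 0.32*3.518612 = 1.12595584 ≈ 1.1260.

1.1260


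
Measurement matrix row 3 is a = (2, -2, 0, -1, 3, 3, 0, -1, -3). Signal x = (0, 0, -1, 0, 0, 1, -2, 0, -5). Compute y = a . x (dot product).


Non-zero terms: ['0*-1', '3*1', '0*-2', '-3*-5']
Products: [0, 3, 0, 15]
y = sum = 18.

18


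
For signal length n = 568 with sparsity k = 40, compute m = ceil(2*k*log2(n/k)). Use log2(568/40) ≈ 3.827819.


log2(n/k) = log2(568/40) ≈ 3.827819.
2*k*log2(n/k) ≈ 2*40*3.827819 = 306.22552.
m = ceil(306.22552) = 307.

307


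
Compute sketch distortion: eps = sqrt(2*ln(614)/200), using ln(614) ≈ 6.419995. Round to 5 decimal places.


ln(614) ≈ 6.419995.
2*ln(N)/m ≈ 2*6.419995/200 ≈ 0.06419995.
eps = sqrt(0.06419995) ≈ 0.2533771 ≈ 0.25338.

0.25338


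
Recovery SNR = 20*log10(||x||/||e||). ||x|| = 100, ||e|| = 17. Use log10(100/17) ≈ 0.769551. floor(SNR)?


||x||/||e|| = 100/17.
log10(100/17) ≈ 0.769551.
20*log10(||x||/||e||) ≈ 20*0.769551 = 15.39102.
floor(15.39102) = 15.

15


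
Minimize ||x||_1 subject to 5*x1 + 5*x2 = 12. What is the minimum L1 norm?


Axis intercepts:
  x1 = 12/5, x2 = 0: L1 = 12/5
  x1 = 0, x2 = 12/5: L1 = 12/5
x* = (12/5, 0)
||x*||_1 = 12/5.

12/5


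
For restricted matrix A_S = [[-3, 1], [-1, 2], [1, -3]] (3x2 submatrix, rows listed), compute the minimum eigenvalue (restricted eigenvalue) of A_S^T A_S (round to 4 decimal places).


A_S^T A_S = [[11, -8], [-8, 14]].
trace = 25.
det = 90.
disc = trace^2 - 4*det = 625 - 4*90 = 265.
sqrt(265) ≈ 16.278821.
lam_min = (25 - sqrt(265))/2 ≈ (25 - 16.278821)/2 = 4.3605895 ≈ 4.3606.

4.3606


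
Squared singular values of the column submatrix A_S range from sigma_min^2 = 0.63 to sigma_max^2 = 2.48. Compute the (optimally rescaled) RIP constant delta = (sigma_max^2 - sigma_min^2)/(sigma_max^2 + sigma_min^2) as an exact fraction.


lambda_max - lambda_min = 2.48 - 0.63 = 1.85.
lambda_max + lambda_min = 2.48 + 0.63 = 3.11.
delta = 1.85/3.11 = 185/311.

185/311


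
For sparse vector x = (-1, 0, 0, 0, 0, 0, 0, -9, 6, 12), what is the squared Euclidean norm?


Non-zero entries: [(0, -1), (7, -9), (8, 6), (9, 12)]
Squares: [1, 81, 36, 144]
||x||_2^2 = sum = 262.

262


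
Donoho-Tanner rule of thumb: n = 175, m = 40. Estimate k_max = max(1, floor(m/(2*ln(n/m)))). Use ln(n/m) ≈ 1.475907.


n/m = 175/40 = 35/8.
ln(n/m) ≈ 1.475907.
2*ln(n/m) ≈ 2.951814.
m/(2*ln(n/m)) ≈ 40/2.951814 ≈ 13.551.
floor = 13.
k_max = max(1, 13) = 13.

13


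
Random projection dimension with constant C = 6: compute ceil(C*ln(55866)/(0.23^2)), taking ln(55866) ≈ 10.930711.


ln(55866) ≈ 10.930711.
eps^2 = 0.23^2 = 0.0529.
C*ln(N)/eps^2 ≈ 6*10.930711/0.0529 ≈ 1239.7782.
m = ceil(1239.7782) = 1240.

1240


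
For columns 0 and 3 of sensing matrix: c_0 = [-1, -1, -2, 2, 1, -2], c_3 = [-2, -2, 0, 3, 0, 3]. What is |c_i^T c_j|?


Inner product: -1*-2 + -1*-2 + -2*0 + 2*3 + 1*0 + -2*3
Products: [2, 2, 0, 6, 0, -6]
Sum = 4.
|dot| = 4.

4


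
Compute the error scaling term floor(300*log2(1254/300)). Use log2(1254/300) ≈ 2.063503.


log2(n/k) = log2(1254/300) ≈ 2.063503.
k*log2(n/k) ≈ 300*2.063503 = 619.0509.
floor(619.0509) = 619.

619


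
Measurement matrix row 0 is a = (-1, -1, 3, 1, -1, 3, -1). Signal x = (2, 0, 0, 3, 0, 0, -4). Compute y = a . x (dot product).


Non-zero terms: ['-1*2', '1*3', '-1*-4']
Products: [-2, 3, 4]
y = sum = 5.

5


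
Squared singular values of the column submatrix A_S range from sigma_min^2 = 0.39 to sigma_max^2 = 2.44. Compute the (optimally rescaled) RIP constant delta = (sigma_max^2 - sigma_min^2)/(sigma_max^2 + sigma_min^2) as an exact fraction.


lambda_max - lambda_min = 2.44 - 0.39 = 2.05.
lambda_max + lambda_min = 2.44 + 0.39 = 2.83.
delta = 2.05/2.83 = 205/283.

205/283


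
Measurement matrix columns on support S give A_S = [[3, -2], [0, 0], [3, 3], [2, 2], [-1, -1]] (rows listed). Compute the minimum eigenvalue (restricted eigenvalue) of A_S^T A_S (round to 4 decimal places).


A_S^T A_S = [[23, 8], [8, 18]].
trace = 41.
det = 350.
disc = trace^2 - 4*det = 1681 - 4*350 = 281.
sqrt(281) ≈ 16.763055.
lam_min = (41 - sqrt(281))/2 ≈ (41 - 16.763055)/2 = 12.1184725 ≈ 12.1185.

12.1185


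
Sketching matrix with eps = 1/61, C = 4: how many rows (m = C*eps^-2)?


1/eps = 61.
(1/eps)^2 = 3721.
m = 4*3721 = 14884.

14884


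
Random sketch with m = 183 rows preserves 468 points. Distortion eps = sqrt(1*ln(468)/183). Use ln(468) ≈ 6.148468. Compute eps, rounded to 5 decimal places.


ln(468) ≈ 6.148468.
1*ln(N)/m ≈ 1*6.148468/183 ≈ 0.03359819.
eps = sqrt(0.03359819) ≈ 0.1832981 ≈ 0.18330.

0.18330


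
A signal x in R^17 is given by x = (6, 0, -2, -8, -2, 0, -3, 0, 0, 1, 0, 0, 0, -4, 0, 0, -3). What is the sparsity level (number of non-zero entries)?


Non-zero positions: [0, 2, 3, 4, 6, 9, 13, 16].
Sparsity = 8.

8


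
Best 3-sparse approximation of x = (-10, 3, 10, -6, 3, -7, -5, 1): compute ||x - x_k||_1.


Sorted |x_i| descending: [10, 10, 7, 6, 5, 3, 3, 1]
Keep top 3: [10, 10, 7]
Tail entries: [6, 5, 3, 3, 1]
L1 error = sum of tail = 18.

18


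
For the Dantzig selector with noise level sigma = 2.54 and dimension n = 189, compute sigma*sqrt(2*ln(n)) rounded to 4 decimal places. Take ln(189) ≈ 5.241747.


ln(189) ≈ 5.241747.
2*ln(n) ≈ 10.483494.
sqrt(2*ln(n)) ≈ sqrt(10.483494) ≈ 3.237822.
threshold ≈ 2.54*3.237822 = 8.22406788 ≈ 8.2241.

8.2241


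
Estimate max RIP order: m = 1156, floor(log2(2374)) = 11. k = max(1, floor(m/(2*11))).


floor(log2(2374)) = 11.
2*11 = 22.
m/(2*floor(log2(n))) = 1156/22 ≈ 52.5455.
floor = 52.
k = max(1, 52) = 52.

52


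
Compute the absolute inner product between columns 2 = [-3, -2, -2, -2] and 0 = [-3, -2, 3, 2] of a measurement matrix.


Inner product: -3*-3 + -2*-2 + -2*3 + -2*2
Products: [9, 4, -6, -4]
Sum = 3.
|dot| = 3.

3


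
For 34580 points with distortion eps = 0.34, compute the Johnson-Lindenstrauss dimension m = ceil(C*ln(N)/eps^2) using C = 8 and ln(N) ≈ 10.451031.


ln(34580) ≈ 10.451031.
eps^2 = 0.34^2 = 0.1156.
C*ln(N)/eps^2 ≈ 8*10.451031/0.1156 ≈ 723.2547.
m = ceil(723.2547) = 724.

724


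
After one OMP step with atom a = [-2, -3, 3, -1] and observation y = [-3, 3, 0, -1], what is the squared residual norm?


a^T a = 23.
a^T y = -2.
coeff = -2/23 = -2/23.
||r||^2 = 433/23.

433/23


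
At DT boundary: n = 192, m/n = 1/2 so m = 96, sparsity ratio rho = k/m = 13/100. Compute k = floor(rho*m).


m = 1/2*192 = 96.
rho = 13/100.
rho*m = 13/100*96 = 12.48.
k = floor(12.48) = 12.

12


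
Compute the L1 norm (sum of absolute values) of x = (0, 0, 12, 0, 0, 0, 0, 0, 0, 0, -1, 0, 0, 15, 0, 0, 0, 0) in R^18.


Non-zero entries: [(2, 12), (10, -1), (13, 15)]
Absolute values: [12, 1, 15]
||x||_1 = sum = 28.

28


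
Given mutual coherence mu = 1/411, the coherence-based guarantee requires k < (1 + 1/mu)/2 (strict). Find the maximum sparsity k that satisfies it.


1/mu = 411.
1 + 1/mu = 412.
(1 + 1/mu)/2 = 206 is an integer and the inequality is strict, so k_max = 206 - 1 = 205.

205


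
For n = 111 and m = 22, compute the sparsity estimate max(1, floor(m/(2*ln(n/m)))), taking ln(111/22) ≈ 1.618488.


n/m = 111/22.
ln(n/m) ≈ 1.618488.
2*ln(n/m) ≈ 3.236976.
m/(2*ln(n/m)) ≈ 22/3.236976 ≈ 6.7965.
floor = 6.
k_max = max(1, 6) = 6.

6


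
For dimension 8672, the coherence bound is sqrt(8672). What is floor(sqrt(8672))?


93^2 = 8649 <= 8672 < 8836 = 94^2, so 93 <= sqrt(8672) < 94.
floor(sqrt(8672)) = 93.

93


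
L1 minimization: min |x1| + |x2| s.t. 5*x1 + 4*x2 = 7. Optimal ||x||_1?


Axis intercepts:
  x1 = 7/5, x2 = 0: L1 = 7/5
  x1 = 0, x2 = 7/4: L1 = 7/4
x* = (7/5, 0)
||x*||_1 = 7/5.

7/5


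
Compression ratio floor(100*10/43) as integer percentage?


100*m/n = 100*10/43 ≈ 23.2558.
floor = 23.

23


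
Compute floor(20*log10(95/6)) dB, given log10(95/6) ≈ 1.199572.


||x||/||e|| = 95/6.
log10(95/6) ≈ 1.199572.
20*log10(||x||/||e||) ≈ 20*1.199572 = 23.99144.
floor(23.99144) = 23.

23


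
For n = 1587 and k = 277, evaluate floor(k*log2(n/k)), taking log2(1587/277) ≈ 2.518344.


log2(n/k) = log2(1587/277) ≈ 2.518344.
k*log2(n/k) ≈ 277*2.518344 = 697.581288.
floor(697.581288) = 697.

697


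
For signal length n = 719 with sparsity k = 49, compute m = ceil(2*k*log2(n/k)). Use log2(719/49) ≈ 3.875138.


log2(n/k) = log2(719/49) ≈ 3.875138.
2*k*log2(n/k) ≈ 2*49*3.875138 = 379.763524.
m = ceil(379.763524) = 380.

380


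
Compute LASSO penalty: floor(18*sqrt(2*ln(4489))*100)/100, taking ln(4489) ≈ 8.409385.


ln(4489) ≈ 8.409385.
2*ln(n) ≈ 16.81877.
sqrt(2*ln(n)) ≈ sqrt(16.81877) ≈ 4.101069.
lambda ≈ 18*4.101069 = 73.819242.
floor(lambda*100)/100 = 73.81.

73.81


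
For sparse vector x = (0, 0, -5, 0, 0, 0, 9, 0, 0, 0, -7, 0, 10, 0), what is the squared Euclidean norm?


Non-zero entries: [(2, -5), (6, 9), (10, -7), (12, 10)]
Squares: [25, 81, 49, 100]
||x||_2^2 = sum = 255.

255


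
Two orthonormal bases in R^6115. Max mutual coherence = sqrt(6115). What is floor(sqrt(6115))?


78^2 = 6084 <= 6115 < 6241 = 79^2, so 78 <= sqrt(6115) < 79.
floor(sqrt(6115)) = 78.

78


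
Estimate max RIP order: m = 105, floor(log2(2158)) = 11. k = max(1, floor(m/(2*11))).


floor(log2(2158)) = 11.
2*11 = 22.
m/(2*floor(log2(n))) = 105/22 ≈ 4.7727.
floor = 4.
k = max(1, 4) = 4.

4


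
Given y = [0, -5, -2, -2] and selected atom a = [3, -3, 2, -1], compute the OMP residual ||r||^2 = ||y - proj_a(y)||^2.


a^T a = 23.
a^T y = 13.
coeff = 13/23 = 13/23.
||r||^2 = 590/23.

590/23


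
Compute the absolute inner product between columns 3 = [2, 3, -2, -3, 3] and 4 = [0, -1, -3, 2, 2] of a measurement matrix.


Inner product: 2*0 + 3*-1 + -2*-3 + -3*2 + 3*2
Products: [0, -3, 6, -6, 6]
Sum = 3.
|dot| = 3.

3


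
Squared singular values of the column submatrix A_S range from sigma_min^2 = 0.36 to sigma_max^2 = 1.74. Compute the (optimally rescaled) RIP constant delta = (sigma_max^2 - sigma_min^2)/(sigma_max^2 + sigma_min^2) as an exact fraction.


lambda_max - lambda_min = 1.74 - 0.36 = 1.38.
lambda_max + lambda_min = 1.74 + 0.36 = 2.10.
delta = 1.38/2.10 = 138/210 = 23/35.

23/35


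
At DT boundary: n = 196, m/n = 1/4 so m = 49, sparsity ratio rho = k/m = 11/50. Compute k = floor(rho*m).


m = 1/4*196 = 49.
rho = 11/50.
rho*m = 11/50*49 = 10.78.
k = floor(10.78) = 10.

10


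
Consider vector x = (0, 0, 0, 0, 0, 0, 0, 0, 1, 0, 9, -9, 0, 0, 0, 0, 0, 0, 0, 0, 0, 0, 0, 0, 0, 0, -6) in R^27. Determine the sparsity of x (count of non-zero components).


Non-zero positions: [8, 10, 11, 26].
Sparsity = 4.

4
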